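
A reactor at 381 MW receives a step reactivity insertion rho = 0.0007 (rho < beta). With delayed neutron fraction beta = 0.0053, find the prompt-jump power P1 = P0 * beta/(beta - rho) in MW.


P1/P0 = beta / (beta - rho)
P1/P0 = 0.0053 / (0.0053 - 0.0007) = 1.152174
P1 = 381 * 1.152174 = 438.98 MW

438.98


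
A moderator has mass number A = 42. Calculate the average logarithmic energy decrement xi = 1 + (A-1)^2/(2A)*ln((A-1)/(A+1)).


xi = 1 + (A-1)^2/(2A) * ln((A-1)/(A+1))
xi = 1 + (42-1)^2/(2*42) * ln((42-1)/(42 +1))
xi = 0.046872

0.046872


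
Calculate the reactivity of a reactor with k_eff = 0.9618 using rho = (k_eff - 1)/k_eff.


rho = (k_eff - 1) / k_eff
rho = (0.9618 - 1) / 0.9618
rho = -0.039717

-0.039717


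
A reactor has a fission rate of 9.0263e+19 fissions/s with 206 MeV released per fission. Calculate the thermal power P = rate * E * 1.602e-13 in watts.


P = fission_rate * E_MeV * 1.602e-13
P = 9.0263e+19 * 206 * 1.602e-13
P = 2.9788e+09 W

2.9788e+09


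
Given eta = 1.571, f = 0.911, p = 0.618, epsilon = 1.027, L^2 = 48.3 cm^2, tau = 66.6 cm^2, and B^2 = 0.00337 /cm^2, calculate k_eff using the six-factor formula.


k_inf = eta*f*p*eps = 1.571*0.911*0.618*1.027 = 0.9083505
P_TNL = 1/(1 + L^2*B^2) = 1/(1 + 48.3*0.00337) = 0.8600146
P_FNL = exp(-B^2*tau) = exp(-0.00337*66.6) = 0.7989619
k_eff = k_inf * P_TNL * P_FNL = 0.9083505 * 0.8600146 * 0.7989619
k_eff = 0.62414

0.62414


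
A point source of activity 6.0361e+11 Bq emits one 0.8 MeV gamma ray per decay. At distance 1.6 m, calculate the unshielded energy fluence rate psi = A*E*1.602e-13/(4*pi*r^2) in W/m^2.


psi = A * E * 1.602e-13 / (4*pi*r^2)
psi = 6.0361e+11 * 0.8 * 1.602e-13 / (4*pi*1.6^2)
psi = 0.0024047 W/m^2

0.0024047


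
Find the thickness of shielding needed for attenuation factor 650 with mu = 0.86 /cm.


x = ln(factor) / mu
x = ln(650) / 0.86
x = 7.5314 cm

7.5314


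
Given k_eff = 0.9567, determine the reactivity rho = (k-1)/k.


rho = (k_eff - 1) / k_eff
rho = (0.9567 - 1) / 0.9567
rho = -0.045260

-0.045260


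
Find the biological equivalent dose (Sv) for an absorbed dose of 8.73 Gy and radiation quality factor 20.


H = D * Q
H = 8.73 * 20
H = 174.60 Sv

174.60


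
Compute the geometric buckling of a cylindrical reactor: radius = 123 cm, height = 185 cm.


B^2 = (2.405/R)^2 + (pi/H)^2
B^2 = (2.405/123)^2 + (pi/185)^2
B^2 = 6.7069e-04 /cm^2

6.7069e-04


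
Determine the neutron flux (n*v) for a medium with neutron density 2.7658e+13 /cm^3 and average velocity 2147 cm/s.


phi = n * v
phi = 2.7658e+13 * 2147
phi = 5.9382e+16 /cm^2/s

5.9382e+16


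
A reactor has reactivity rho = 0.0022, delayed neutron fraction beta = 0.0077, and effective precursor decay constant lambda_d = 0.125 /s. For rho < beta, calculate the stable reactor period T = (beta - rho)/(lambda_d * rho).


T = (beta - rho) / (lambda_d * rho)
T = (0.0077 - 0.0022) / (0.125 * 0.0022)
T = 20.000 s

20.000


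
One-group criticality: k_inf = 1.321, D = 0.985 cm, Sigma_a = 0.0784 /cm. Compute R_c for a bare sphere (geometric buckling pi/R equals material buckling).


L^2 = D / Sigma_a = 0.985 / 0.0784 = 12.56378 cm^2
B_m^2 = (k_inf - 1) / L^2 = (1.321 - 1) / 12.56378 = 0.02554964 /cm^2
For a bare sphere: B_g = pi/R, so R_c = pi / sqrt(B_m^2)
R_c = pi / sqrt(0.02554964) = 19.654 cm

19.654


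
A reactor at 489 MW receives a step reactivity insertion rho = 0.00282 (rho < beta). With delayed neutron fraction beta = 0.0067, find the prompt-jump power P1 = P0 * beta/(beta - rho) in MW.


P1/P0 = beta / (beta - rho)
P1/P0 = 0.0067 / (0.0067 - 0.00282) = 1.726804
P1 = 489 * 1.726804 = 844.41 MW

844.41


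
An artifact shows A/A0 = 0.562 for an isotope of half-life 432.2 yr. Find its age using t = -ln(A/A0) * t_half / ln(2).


lambda = ln(2) / t_half = ln(2) / 432.2 = 0.001603765 /yr
t = -ln(A/A0) / lambda
t = -ln(0.562) / 0.001603765
t = 359.31 yr

359.31


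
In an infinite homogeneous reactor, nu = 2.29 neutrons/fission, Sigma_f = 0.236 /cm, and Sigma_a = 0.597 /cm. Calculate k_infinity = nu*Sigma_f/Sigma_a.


k_inf = nu * Sigma_f / Sigma_a
k_inf = 2.29 * 0.236 / 0.597
k_inf = 0.90526

0.90526


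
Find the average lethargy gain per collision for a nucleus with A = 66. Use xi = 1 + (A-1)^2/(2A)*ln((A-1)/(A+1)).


xi = 1 + (A-1)^2/(2A) * ln((A-1)/(A+1))
xi = 1 + (66-1)^2/(2*66) * ln((66-1)/(66 +1))
xi = 0.029999

0.029999


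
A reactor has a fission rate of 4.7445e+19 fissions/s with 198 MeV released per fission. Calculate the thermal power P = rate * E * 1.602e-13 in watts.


P = fission_rate * E_MeV * 1.602e-13
P = 4.7445e+19 * 198 * 1.602e-13
P = 1.5049e+09 W

1.5049e+09


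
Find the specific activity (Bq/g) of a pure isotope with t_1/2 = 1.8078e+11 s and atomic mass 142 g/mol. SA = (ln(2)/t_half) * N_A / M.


lambda = ln(2) / t_half = ln(2) / 1.8078e+11 = 3.834203e-12 /s
SA = lambda * N_A / M
SA = 3.834203e-12 * 6.022e23 / 142
SA = 1.6260e+10 Bq/g

1.6260e+10


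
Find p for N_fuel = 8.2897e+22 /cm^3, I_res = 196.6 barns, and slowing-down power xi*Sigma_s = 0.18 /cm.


p = exp(-N * I * 1e-24 / (xi*Sigma_s))
p = exp(-8.2897e+22 * 196.6 * 1e-24 / 0.18)
p = 4.7658e-40

4.7658e-40


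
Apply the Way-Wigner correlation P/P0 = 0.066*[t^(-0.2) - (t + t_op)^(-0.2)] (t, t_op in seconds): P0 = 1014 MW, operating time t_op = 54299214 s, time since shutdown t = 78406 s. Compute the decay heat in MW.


P/P0 = 0.066 * [t^(-0.2) - (t + t_op)^(-0.2)]
P/P0 = 0.066 * [78406^(-0.2) - (78406 + 54299214)^(-0.2)]
P/P0 = 0.066 * [0.1049857 - 0.02837370] = 0.005056392
P = 1014 * 0.005056392 = 5.1272 MW

5.1272


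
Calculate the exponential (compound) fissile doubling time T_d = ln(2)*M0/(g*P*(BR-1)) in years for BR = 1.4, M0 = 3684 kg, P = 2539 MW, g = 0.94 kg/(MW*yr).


Breeding gain G = BR - 1 = 1.4 - 1 = 0.4
Fissile production rate = g * P * G = 0.94 * 2539 * 0.4 = 954.664 kg/yr
T_d = ln(2) * M0 / (g * P * G)
T_d = ln(2) * 3684 / 954.664 = 2.6748 yr

2.6748


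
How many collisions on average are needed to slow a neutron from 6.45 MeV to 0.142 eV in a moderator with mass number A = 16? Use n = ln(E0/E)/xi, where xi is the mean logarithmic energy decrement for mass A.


xi = 1 + (A-1)^2/(2A)*ln((A-1)/(A+1)) = 0.1199467 (for A = 16)
n = ln(E0/E) / xi
n = ln(6.45e6 / 0.142) / 0.1199467
n = ln(4.542254e+07) / 0.1199467 = 146.99

146.99


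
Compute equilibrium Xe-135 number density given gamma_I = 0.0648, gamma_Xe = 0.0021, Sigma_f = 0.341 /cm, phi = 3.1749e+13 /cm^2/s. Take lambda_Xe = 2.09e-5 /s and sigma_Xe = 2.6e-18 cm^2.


Xe_eq = (gamma_I + gamma_Xe) * Sigma_f * phi / (lambda_Xe + sigma_Xe * phi)
Numerator = (0.0648 + 0.0021) * 0.341 * 3.1749e+13 = 7.242868e+11
Denominator = 2.09e-5 + 2.6e-18 * 3.1749e+13 = 1.034474e-04
Xe_eq = 7.242868e+11 / 1.034474e-04 = 7.0015e+15 /cm^3

7.0015e+15


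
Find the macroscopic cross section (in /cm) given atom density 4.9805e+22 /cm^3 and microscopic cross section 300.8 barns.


Sigma = N * sigma_barns * 1e-24
Sigma = 4.9805e+22 * 300.8 * 1e-24
Sigma = 14.981 /cm

14.981


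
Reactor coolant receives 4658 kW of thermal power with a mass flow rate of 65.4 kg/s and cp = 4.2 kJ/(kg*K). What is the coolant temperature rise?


dT = Q / (m_dot * cp)
dT = 4658 / (65.4 * 4.2)
dT = 16.958 C

16.958


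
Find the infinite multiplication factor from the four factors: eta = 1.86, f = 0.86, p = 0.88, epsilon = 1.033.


k_inf = eta * f * p * epsilon
k_inf = 1.86 * 0.86 * 0.88 * 1.033
k_inf = 1.4541

1.4541


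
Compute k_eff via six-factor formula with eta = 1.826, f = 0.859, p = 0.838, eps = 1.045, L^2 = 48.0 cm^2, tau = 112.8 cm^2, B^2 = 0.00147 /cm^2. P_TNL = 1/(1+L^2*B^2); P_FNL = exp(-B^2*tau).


k_inf = eta*f*p*eps = 1.826*0.859*0.838*1.045 = 1.373581
P_TNL = 1/(1 + L^2*B^2) = 1/(1 + 48.0*0.00147) = 0.9340906
P_FNL = exp(-B^2*tau) = exp(-0.00147*112.8) = 0.8472021
k_eff = k_inf * P_TNL * P_FNL = 1.373581 * 0.9340906 * 0.8472021
k_eff = 1.0870

1.0870


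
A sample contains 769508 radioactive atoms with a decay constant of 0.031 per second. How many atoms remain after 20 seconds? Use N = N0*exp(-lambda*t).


N = N0 * exp(-lambda * t)
N = 769508 * exp(-0.031 * 20)
N = 413953

413953


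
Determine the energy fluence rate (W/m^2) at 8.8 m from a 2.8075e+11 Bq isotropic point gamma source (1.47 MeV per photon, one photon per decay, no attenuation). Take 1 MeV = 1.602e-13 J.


psi = A * E * 1.602e-13 / (4*pi*r^2)
psi = 2.8075e+11 * 1.47 * 1.602e-13 / (4*pi*8.8^2)
psi = 6.7940e-05 W/m^2

6.7940e-05


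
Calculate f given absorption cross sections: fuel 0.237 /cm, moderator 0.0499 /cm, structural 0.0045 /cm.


f = Sigma_a_fuel / (Sigma_a_fuel + Sigma_a_mod + Sigma_a_other)
f = 0.237 / (0.237 + 0.0499 + 0.0045)
f = 0.81332

0.81332


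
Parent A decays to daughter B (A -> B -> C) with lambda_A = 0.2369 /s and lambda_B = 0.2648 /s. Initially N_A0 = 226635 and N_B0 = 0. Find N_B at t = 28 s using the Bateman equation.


N_B(t) = lambda_A * N_A0 / (lambda_B - lambda_A) * [exp(-lambda_A*t) - exp(-lambda_B*t)]
exp(-0.2369*28) = 0.001315945; exp(-0.2648*28) = 6.025138e-04
N_B = 0.2369 * 226635 / (0.2648 - 0.2369) * (0.001315945 - 6.025138e-04)
N_B = 1372.9

1372.9


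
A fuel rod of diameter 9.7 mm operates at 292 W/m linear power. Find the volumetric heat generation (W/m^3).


r = D / 2 / 1000 = 9.7 / 2 / 1000 = 0.00485 m
q''' = q' / (pi * r^2)
q''' = 292 / (pi * 0.00485^2)
q''' = 3.9514e+06 W/m^3

3.9514e+06


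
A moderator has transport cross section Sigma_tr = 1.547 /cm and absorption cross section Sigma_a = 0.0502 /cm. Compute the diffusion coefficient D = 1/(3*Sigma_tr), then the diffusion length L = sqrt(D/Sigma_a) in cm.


D = 1 / (3 * Sigma_tr) = 1 / (3 * 1.547) = 0.2154708 cm
L = sqrt(D / Sigma_a)
L = sqrt(0.2154708 / 0.0502)
L = 2.0718 cm

2.0718


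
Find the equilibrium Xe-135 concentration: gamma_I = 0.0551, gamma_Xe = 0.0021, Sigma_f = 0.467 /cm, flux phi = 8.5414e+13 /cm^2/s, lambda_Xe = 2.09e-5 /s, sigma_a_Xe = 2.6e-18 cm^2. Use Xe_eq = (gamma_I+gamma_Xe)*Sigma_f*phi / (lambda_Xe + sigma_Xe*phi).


Xe_eq = (gamma_I + gamma_Xe) * Sigma_f * phi / (lambda_Xe + sigma_Xe * phi)
Numerator = (0.0551 + 0.0021) * 0.467 * 8.5414e+13 = 2.281613e+12
Denominator = 2.09e-5 + 2.6e-18 * 8.5414e+13 = 2.429764e-04
Xe_eq = 2.281613e+12 / 2.429764e-04 = 9.3903e+15 /cm^3

9.3903e+15


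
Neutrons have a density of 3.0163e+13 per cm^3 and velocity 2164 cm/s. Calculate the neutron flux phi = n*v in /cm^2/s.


phi = n * v
phi = 3.0163e+13 * 2164
phi = 6.5273e+16 /cm^2/s

6.5273e+16


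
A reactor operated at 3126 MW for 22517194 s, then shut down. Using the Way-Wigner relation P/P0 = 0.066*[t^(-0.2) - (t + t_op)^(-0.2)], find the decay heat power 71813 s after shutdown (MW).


P/P0 = 0.066 * [t^(-0.2) - (t + t_op)^(-0.2)]
P/P0 = 0.066 * [71813^(-0.2) - (71813 + 22517194)^(-0.2)]
P/P0 = 0.066 * [0.1068463 - 0.03382366] = 0.004819494
P = 3126 * 0.004819494 = 15.066 MW

15.066


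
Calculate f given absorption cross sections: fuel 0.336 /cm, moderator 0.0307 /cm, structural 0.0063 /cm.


f = Sigma_a_fuel / (Sigma_a_fuel + Sigma_a_mod + Sigma_a_other)
f = 0.336 / (0.336 + 0.0307 + 0.0063)
f = 0.90080

0.90080


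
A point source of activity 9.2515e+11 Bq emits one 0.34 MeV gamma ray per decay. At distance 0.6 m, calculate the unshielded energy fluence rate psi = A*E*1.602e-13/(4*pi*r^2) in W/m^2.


psi = A * E * 1.602e-13 / (4*pi*r^2)
psi = 9.2515e+11 * 0.34 * 1.602e-13 / (4*pi*0.6^2)
psi = 0.011139 W/m^2

0.011139


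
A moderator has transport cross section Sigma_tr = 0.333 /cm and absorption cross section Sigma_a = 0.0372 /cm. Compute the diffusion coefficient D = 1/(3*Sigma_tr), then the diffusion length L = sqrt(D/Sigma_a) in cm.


D = 1 / (3 * Sigma_tr) = 1 / (3 * 0.333) = 1.001001 cm
L = sqrt(D / Sigma_a)
L = sqrt(1.001001 / 0.0372)
L = 5.1874 cm

5.1874


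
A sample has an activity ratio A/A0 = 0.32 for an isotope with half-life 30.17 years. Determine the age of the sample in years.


lambda = ln(2) / t_half = ln(2) / 30.17 = 0.02297472 /yr
t = -ln(A/A0) / lambda
t = -ln(0.32) / 0.02297472
t = 49.595 yr

49.595


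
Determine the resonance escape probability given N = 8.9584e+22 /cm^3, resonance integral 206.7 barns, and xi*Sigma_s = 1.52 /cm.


p = exp(-N * I * 1e-24 / (xi*Sigma_s))
p = exp(-8.9584e+22 * 206.7 * 1e-24 / 1.52)
p = 5.1206e-06

5.1206e-06


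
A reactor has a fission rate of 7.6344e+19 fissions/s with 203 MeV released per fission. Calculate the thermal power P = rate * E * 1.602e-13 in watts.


P = fission_rate * E_MeV * 1.602e-13
P = 7.6344e+19 * 203 * 1.602e-13
P = 2.4828e+09 W

2.4828e+09


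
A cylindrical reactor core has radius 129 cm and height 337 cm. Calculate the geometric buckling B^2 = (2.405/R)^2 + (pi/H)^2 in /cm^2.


B^2 = (2.405/R)^2 + (pi/H)^2
B^2 = (2.405/129)^2 + (pi/337)^2
B^2 = 4.3448e-04 /cm^2

4.3448e-04


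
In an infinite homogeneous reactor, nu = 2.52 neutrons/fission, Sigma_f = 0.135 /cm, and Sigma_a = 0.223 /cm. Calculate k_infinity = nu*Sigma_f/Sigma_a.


k_inf = nu * Sigma_f / Sigma_a
k_inf = 2.52 * 0.135 / 0.223
k_inf = 1.5256

1.5256


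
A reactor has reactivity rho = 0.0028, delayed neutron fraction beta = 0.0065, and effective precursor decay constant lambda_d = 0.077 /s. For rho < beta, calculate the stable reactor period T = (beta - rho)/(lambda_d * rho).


T = (beta - rho) / (lambda_d * rho)
T = (0.0065 - 0.0028) / (0.077 * 0.0028)
T = 17.161 s

17.161


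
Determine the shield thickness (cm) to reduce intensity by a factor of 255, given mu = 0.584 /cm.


x = ln(factor) / mu
x = ln(255) / 0.584
x = 9.4885 cm

9.4885


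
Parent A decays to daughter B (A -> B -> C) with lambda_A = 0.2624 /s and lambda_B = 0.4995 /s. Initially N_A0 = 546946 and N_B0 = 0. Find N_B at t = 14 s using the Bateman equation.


N_B(t) = lambda_A * N_A0 / (lambda_B - lambda_A) * [exp(-lambda_A*t) - exp(-lambda_B*t)]
exp(-0.2624*14) = 0.02538492; exp(-0.4995*14) = 9.182875e-04
N_B = 0.2624 * 546946 / (0.4995 - 0.2624) * (0.02538492 - 9.182875e-04)
N_B = 14810

14810


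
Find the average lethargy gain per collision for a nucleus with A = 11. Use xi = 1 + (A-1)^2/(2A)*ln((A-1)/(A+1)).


xi = 1 + (A-1)^2/(2A) * ln((A-1)/(A+1))
xi = 1 + (11-1)^2/(2*11) * ln((11-1)/(11 +1))
xi = 0.17127

0.17127


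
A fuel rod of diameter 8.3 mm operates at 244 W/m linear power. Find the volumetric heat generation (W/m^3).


r = D / 2 / 1000 = 8.3 / 2 / 1000 = 0.00415 m
q''' = q' / (pi * r^2)
q''' = 244 / (pi * 0.00415^2)
q''' = 4.5097e+06 W/m^3

4.5097e+06


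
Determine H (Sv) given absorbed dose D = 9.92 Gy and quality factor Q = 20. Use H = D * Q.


H = D * Q
H = 9.92 * 20
H = 198.40 Sv

198.40


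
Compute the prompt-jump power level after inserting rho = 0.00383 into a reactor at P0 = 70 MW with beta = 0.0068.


P1/P0 = beta / (beta - rho)
P1/P0 = 0.0068 / (0.0068 - 0.00383) = 2.289562
P1 = 70 * 2.289562 = 160.27 MW

160.27


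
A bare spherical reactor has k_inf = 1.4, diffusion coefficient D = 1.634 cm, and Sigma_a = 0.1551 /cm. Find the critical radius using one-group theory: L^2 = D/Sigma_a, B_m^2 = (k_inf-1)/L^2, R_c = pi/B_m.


L^2 = D / Sigma_a = 1.634 / 0.1551 = 10.53514 cm^2
B_m^2 = (k_inf - 1) / L^2 = (1.4 - 1) / 10.53514 = 0.03796817 /cm^2
For a bare sphere: B_g = pi/R, so R_c = pi / sqrt(B_m^2)
R_c = pi / sqrt(0.03796817) = 16.123 cm

16.123


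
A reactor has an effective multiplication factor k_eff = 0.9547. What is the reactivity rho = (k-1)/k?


rho = (k_eff - 1) / k_eff
rho = (0.9547 - 1) / 0.9547
rho = -0.047449

-0.047449


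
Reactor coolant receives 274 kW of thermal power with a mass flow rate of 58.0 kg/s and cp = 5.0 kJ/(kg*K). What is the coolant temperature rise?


dT = Q / (m_dot * cp)
dT = 274 / (58.0 * 5.0)
dT = 0.94483 C

0.94483


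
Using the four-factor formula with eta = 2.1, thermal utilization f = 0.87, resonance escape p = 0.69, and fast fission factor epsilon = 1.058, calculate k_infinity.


k_inf = eta * f * p * epsilon
k_inf = 2.1 * 0.87 * 0.69 * 1.058
k_inf = 1.3337

1.3337


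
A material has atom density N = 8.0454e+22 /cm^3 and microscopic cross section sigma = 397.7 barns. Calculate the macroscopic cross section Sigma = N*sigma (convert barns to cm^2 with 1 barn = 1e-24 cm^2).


Sigma = N * sigma_barns * 1e-24
Sigma = 8.0454e+22 * 397.7 * 1e-24
Sigma = 31.997 /cm

31.997


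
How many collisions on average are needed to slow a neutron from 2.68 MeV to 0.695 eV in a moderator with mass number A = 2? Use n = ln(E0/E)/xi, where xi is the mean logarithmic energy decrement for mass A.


xi = 1 + (A-1)^2/(2A)*ln((A-1)/(A+1)) = 0.7253469 (for A = 2)
n = ln(E0/E) / xi
n = ln(2.68e6 / 0.695) / 0.7253469
n = ln(3.856115e+06) / 0.7253469 = 20.907

20.907


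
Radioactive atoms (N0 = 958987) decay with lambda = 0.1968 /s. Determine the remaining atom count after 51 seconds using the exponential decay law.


N = N0 * exp(-lambda * t)
N = 958987 * exp(-0.1968 * 51)
N = 41.965

41.965


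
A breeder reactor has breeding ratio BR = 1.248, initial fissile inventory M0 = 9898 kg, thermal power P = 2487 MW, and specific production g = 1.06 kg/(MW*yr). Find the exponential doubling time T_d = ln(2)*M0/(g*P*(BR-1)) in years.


Breeding gain G = BR - 1 = 1.248 - 1 = 0.248
Fissile production rate = g * P * G = 1.06 * 2487 * 0.248 = 653.78256 kg/yr
T_d = ln(2) * M0 / (g * P * G)
T_d = ln(2) * 9898 / 653.78256 = 10.494 yr

10.494


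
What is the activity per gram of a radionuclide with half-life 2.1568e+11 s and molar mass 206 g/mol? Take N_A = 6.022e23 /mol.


lambda = ln(2) / t_half = ln(2) / 2.1568e+11 = 3.213776e-12 /s
SA = lambda * N_A / M
SA = 3.213776e-12 * 6.022e23 / 206
SA = 9.3948e+09 Bq/g

9.3948e+09


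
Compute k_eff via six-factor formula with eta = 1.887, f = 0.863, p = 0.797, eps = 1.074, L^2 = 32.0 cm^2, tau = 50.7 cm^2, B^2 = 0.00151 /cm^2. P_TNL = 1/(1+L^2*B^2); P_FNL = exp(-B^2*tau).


k_inf = eta*f*p*eps = 1.887*0.863*0.797*1.074 = 1.393944
P_TNL = 1/(1 + L^2*B^2) = 1/(1 + 32.0*0.00151) = 0.9539072
P_FNL = exp(-B^2*tau) = exp(-0.00151*50.7) = 0.9263001
k_eff = k_inf * P_TNL * P_FNL = 1.393944 * 0.9539072 * 0.9263001
k_eff = 1.2317

1.2317


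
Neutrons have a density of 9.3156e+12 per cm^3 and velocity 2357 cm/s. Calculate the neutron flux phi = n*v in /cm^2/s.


phi = n * v
phi = 9.3156e+12 * 2357
phi = 2.1957e+16 /cm^2/s

2.1957e+16


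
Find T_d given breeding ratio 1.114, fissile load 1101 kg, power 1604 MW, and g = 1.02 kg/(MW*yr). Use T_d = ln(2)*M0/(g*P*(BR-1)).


Breeding gain G = BR - 1 = 1.114 - 1 = 0.114
Fissile production rate = g * P * G = 1.02 * 1604 * 0.114 = 186.51312 kg/yr
T_d = ln(2) * M0 / (g * P * G)
T_d = ln(2) * 1101 / 186.51312 = 4.0917 yr

4.0917


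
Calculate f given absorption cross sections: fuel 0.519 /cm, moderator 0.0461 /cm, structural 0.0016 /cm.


f = Sigma_a_fuel / (Sigma_a_fuel + Sigma_a_mod + Sigma_a_other)
f = 0.519 / (0.519 + 0.0461 + 0.0016)
f = 0.91583

0.91583


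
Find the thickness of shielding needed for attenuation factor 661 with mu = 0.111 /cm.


x = ln(factor) / mu
x = ln(661) / 0.111
x = 58.502 cm

58.502


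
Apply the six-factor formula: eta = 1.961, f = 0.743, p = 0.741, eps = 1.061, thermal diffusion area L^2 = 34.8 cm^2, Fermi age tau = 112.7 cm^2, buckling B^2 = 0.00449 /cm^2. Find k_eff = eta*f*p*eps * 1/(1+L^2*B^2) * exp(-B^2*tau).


k_inf = eta*f*p*eps = 1.961*0.743*0.741*1.061 = 1.145513
P_TNL = 1/(1 + L^2*B^2) = 1/(1 + 34.8*0.00449) = 0.8648634
P_FNL = exp(-B^2*tau) = exp(-0.00449*112.7) = 0.6028885
k_eff = k_inf * P_TNL * P_FNL = 1.145513 * 0.8648634 * 0.6028885
k_eff = 0.59729

0.59729


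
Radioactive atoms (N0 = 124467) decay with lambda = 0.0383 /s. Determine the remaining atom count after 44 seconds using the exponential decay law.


N = N0 * exp(-lambda * t)
N = 124467 * exp(-0.0383 * 44)
N = 23077

23077


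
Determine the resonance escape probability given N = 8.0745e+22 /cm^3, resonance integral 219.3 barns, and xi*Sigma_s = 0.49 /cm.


p = exp(-N * I * 1e-24 / (xi*Sigma_s))
p = exp(-8.0745e+22 * 219.3 * 1e-24 / 0.49)
p = 2.0215e-16

2.0215e-16


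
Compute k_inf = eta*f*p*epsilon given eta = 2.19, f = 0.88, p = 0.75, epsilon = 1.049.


k_inf = eta * f * p * epsilon
k_inf = 2.19 * 0.88 * 0.75 * 1.049
k_inf = 1.5162

1.5162


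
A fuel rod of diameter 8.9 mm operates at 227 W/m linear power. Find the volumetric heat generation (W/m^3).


r = D / 2 / 1000 = 8.9 / 2 / 1000 = 0.00445 m
q''' = q' / (pi * r^2)
q''' = 227 / (pi * 0.00445^2)
q''' = 3.6488e+06 W/m^3

3.6488e+06


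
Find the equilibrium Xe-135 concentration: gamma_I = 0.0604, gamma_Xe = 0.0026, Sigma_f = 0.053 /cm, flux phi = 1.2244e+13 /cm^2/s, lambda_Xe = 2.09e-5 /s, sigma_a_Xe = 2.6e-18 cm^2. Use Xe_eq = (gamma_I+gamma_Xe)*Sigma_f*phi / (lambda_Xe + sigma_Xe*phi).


Xe_eq = (gamma_I + gamma_Xe) * Sigma_f * phi / (lambda_Xe + sigma_Xe * phi)
Numerator = (0.0604 + 0.0026) * 0.053 * 1.2244e+13 = 4.088272e+10
Denominator = 2.09e-5 + 2.6e-18 * 1.2244e+13 = 5.273440e-05
Xe_eq = 4.088272e+10 / 5.273440e-05 = 7.7526e+14 /cm^3

7.7526e+14


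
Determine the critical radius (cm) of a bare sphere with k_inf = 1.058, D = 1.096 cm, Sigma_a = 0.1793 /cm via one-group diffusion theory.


L^2 = D / Sigma_a = 1.096 / 0.1793 = 6.112660 cm^2
B_m^2 = (k_inf - 1) / L^2 = (1.058 - 1) / 6.112660 = 0.009488504 /cm^2
For a bare sphere: B_g = pi/R, so R_c = pi / sqrt(B_m^2)
R_c = pi / sqrt(0.009488504) = 32.252 cm

32.252


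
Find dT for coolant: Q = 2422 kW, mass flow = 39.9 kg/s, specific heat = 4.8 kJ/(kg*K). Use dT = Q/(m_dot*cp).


dT = Q / (m_dot * cp)
dT = 2422 / (39.9 * 4.8)
dT = 12.646 C

12.646


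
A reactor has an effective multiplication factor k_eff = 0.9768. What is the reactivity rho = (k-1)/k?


rho = (k_eff - 1) / k_eff
rho = (0.9768 - 1) / 0.9768
rho = -0.023751

-0.023751


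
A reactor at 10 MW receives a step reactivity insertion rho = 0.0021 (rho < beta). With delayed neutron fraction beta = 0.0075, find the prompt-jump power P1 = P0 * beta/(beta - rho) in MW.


P1/P0 = beta / (beta - rho)
P1/P0 = 0.0075 / (0.0075 - 0.0021) = 1.388889
P1 = 10 * 1.388889 = 13.889 MW

13.889


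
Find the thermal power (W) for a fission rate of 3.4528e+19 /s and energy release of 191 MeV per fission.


P = fission_rate * E_MeV * 1.602e-13
P = 3.4528e+19 * 191 * 1.602e-13
P = 1.0565e+09 W

1.0565e+09


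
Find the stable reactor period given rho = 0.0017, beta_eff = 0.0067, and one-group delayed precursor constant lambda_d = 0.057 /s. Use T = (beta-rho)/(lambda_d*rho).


T = (beta - rho) / (lambda_d * rho)
T = (0.0067 - 0.0017) / (0.057 * 0.0017)
T = 51.600 s

51.600


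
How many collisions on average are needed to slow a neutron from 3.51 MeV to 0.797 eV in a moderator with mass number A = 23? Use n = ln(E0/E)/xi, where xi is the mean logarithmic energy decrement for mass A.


xi = 1 + (A-1)^2/(2A)*ln((A-1)/(A+1)) = 0.08448899 (for A = 23)
n = ln(E0/E) / xi
n = ln(3.51e6 / 0.797) / 0.08448899
n = ln(4.404015e+06) / 0.08448899 = 181.07

181.07


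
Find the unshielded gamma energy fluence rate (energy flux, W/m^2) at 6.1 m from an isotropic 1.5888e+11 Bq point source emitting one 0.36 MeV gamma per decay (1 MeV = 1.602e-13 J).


psi = A * E * 1.602e-13 / (4*pi*r^2)
psi = 1.5888e+11 * 0.36 * 1.602e-13 / (4*pi*6.1^2)
psi = 1.9596e-05 W/m^2

1.9596e-05


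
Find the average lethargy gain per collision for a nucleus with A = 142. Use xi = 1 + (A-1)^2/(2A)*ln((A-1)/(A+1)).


xi = 1 + (A-1)^2/(2A) * ln((A-1)/(A+1))
xi = 1 + (142-1)^2/(2*142) * ln((142-1)/(142 +1))
xi = 0.014019

0.014019


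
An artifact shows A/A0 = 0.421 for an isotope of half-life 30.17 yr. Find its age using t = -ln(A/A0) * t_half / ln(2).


lambda = ln(2) / t_half = ln(2) / 30.17 = 0.02297472 /yr
t = -ln(A/A0) / lambda
t = -ln(0.421) / 0.02297472
t = 37.655 yr

37.655


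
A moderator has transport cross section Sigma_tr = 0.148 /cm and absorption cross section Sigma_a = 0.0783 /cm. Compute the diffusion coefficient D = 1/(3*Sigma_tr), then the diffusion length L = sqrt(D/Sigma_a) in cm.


D = 1 / (3 * Sigma_tr) = 1 / (3 * 0.148) = 2.252252 cm
L = sqrt(D / Sigma_a)
L = sqrt(2.252252 / 0.0783)
L = 5.3632 cm

5.3632


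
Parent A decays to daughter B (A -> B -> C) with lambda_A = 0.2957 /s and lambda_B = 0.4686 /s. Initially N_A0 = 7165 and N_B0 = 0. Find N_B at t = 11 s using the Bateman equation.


N_B(t) = lambda_A * N_A0 / (lambda_B - lambda_A) * [exp(-lambda_A*t) - exp(-lambda_B*t)]
exp(-0.2957*11) = 0.03866966; exp(-0.4686*11) = 0.005772789
N_B = 0.2957 * 7165 / (0.4686 - 0.2957) * (0.03866966 - 0.005772789)
N_B = 403.11

403.11


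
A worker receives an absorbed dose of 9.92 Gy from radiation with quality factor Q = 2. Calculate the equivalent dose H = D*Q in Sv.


H = D * Q
H = 9.92 * 2
H = 19.840 Sv

19.840


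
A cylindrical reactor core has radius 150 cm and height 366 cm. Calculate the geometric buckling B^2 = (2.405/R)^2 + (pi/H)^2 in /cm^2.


B^2 = (2.405/R)^2 + (pi/H)^2
B^2 = (2.405/150)^2 + (pi/366)^2
B^2 = 3.3075e-04 /cm^2

3.3075e-04


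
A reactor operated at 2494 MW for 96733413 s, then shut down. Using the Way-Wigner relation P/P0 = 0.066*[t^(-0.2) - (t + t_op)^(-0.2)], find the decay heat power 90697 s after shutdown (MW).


P/P0 = 0.066 * [t^(-0.2) - (t + t_op)^(-0.2)]
P/P0 = 0.066 * [90697^(-0.2) - (90697 + 96733413)^(-0.2)]
P/P0 = 0.066 * [0.1019721 - 0.02528153] = 0.005061578
P = 2494 * 0.005061578 = 12.624 MW

12.624


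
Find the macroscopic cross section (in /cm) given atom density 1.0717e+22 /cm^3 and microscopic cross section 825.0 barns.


Sigma = N * sigma_barns * 1e-24
Sigma = 1.0717e+22 * 825.0 * 1e-24
Sigma = 8.8415 /cm

8.8415


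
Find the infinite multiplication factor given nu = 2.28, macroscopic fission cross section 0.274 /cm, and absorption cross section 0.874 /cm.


k_inf = nu * Sigma_f / Sigma_a
k_inf = 2.28 * 0.274 / 0.874
k_inf = 0.71478

0.71478


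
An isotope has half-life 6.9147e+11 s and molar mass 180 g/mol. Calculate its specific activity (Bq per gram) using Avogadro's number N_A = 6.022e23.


lambda = ln(2) / t_half = ln(2) / 6.9147e+11 = 1.002426e-12 /s
SA = lambda * N_A / M
SA = 1.002426e-12 * 6.022e23 / 180
SA = 3.3537e+09 Bq/g

3.3537e+09


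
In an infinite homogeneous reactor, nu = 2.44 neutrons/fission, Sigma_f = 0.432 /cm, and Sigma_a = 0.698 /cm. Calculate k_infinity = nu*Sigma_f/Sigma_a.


k_inf = nu * Sigma_f / Sigma_a
k_inf = 2.44 * 0.432 / 0.698
k_inf = 1.5101

1.5101


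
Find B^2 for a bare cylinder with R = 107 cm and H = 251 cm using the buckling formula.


B^2 = (2.405/R)^2 + (pi/H)^2
B^2 = (2.405/107)^2 + (pi/251)^2
B^2 = 6.6186e-04 /cm^2

6.6186e-04


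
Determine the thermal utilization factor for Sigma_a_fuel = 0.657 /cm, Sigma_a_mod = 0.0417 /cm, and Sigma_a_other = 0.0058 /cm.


f = Sigma_a_fuel / (Sigma_a_fuel + Sigma_a_mod + Sigma_a_other)
f = 0.657 / (0.657 + 0.0417 + 0.0058)
f = 0.93258

0.93258


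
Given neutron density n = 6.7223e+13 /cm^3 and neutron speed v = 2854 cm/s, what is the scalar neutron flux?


phi = n * v
phi = 6.7223e+13 * 2854
phi = 1.9185e+17 /cm^2/s

1.9185e+17


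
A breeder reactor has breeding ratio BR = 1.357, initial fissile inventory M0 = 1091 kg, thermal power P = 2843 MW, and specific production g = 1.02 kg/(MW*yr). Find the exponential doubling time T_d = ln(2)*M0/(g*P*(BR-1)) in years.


Breeding gain G = BR - 1 = 1.357 - 1 = 0.357
Fissile production rate = g * P * G = 1.02 * 2843 * 0.357 = 1035.25002 kg/yr
T_d = ln(2) * M0 / (g * P * G)
T_d = ln(2) * 1091 / 1035.25002 = 0.73047 yr

0.73047


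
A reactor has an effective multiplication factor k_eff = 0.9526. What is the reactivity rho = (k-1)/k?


rho = (k_eff - 1) / k_eff
rho = (0.9526 - 1) / 0.9526
rho = -0.049759

-0.049759


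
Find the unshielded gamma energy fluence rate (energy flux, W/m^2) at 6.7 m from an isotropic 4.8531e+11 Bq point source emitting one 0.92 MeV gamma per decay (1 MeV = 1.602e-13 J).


psi = A * E * 1.602e-13 / (4*pi*r^2)
psi = 4.8531e+11 * 0.92 * 1.602e-13 / (4*pi*6.7^2)
psi = 1.2680e-04 W/m^2

1.2680e-04


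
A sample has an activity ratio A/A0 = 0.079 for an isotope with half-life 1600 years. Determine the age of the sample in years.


lambda = ln(2) / t_half = ln(2) / 1600 = 4.332170e-04 /yr
t = -ln(A/A0) / lambda
t = -ln(0.079) / 4.332170e-04
t = 5859.2 yr

5859.2


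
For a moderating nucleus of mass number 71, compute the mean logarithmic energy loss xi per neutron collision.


xi = 1 + (A-1)^2/(2A) * ln((A-1)/(A+1))
xi = 1 + (71-1)^2/(2*71) * ln((71-1)/(71 +1))
xi = 0.027906

0.027906


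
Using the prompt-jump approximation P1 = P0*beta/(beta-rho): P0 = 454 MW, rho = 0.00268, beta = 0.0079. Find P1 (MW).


P1/P0 = beta / (beta - rho)
P1/P0 = 0.0079 / (0.0079 - 0.00268) = 1.513410
P1 = 454 * 1.513410 = 687.09 MW

687.09


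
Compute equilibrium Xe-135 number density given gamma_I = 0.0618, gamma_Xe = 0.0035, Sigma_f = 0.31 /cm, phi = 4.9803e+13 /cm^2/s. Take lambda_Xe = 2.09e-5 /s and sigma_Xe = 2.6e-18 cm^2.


Xe_eq = (gamma_I + gamma_Xe) * Sigma_f * phi / (lambda_Xe + sigma_Xe * phi)
Numerator = (0.0618 + 0.0035) * 0.31 * 4.9803e+13 = 1.008162e+12
Denominator = 2.09e-5 + 2.6e-18 * 4.9803e+13 = 1.503878e-04
Xe_eq = 1.008162e+12 / 1.503878e-04 = 6.7037e+15 /cm^3

6.7037e+15


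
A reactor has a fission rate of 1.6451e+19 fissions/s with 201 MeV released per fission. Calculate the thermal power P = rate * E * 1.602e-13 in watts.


P = fission_rate * E_MeV * 1.602e-13
P = 1.6451e+19 * 201 * 1.602e-13
P = 5.2973e+08 W

5.2973e+08


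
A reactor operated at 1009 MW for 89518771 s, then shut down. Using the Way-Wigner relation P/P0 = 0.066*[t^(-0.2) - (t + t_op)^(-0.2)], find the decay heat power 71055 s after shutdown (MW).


P/P0 = 0.066 * [t^(-0.2) - (t + t_op)^(-0.2)]
P/P0 = 0.066 * [71055^(-0.2) - (71055 + 89518771)^(-0.2)]
P/P0 = 0.066 * [0.1070733 - 0.02567724] = 0.005372140
P = 1009 * 0.005372140 = 5.4205 MW

5.4205


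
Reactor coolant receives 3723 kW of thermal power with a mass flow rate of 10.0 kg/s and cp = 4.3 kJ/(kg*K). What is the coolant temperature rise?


dT = Q / (m_dot * cp)
dT = 3723 / (10.0 * 4.3)
dT = 86.581 C

86.581


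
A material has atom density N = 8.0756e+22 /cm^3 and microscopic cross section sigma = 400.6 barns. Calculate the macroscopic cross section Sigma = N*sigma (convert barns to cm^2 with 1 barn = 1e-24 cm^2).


Sigma = N * sigma_barns * 1e-24
Sigma = 8.0756e+22 * 400.6 * 1e-24
Sigma = 32.351 /cm

32.351


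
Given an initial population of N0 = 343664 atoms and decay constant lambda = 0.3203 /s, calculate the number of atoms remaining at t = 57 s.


N = N0 * exp(-lambda * t)
N = 343664 * exp(-0.3203 * 57)
N = 0.0040474

0.0040474


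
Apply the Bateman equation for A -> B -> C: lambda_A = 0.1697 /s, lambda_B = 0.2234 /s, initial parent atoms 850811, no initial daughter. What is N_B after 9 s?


N_B(t) = lambda_A * N_A0 / (lambda_B - lambda_A) * [exp(-lambda_A*t) - exp(-lambda_B*t)]
exp(-0.1697*9) = 0.2171211; exp(-0.2234*9) = 0.1339083
N_B = 0.1697 * 850811 / (0.2234 - 0.1697) * (0.2171211 - 0.1339083)
N_B = 223733

223733


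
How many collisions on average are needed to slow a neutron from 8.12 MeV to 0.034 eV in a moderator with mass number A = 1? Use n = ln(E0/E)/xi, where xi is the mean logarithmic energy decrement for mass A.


xi = 1 + (A-1)^2/(2A)*ln((A-1)/(A+1)) = 1 (for A = 1)
n = ln(E0/E) / xi
n = ln(8.12e6 / 0.034) / 1
n = ln(2.388235e+08) / 1 = 19.291

19.291


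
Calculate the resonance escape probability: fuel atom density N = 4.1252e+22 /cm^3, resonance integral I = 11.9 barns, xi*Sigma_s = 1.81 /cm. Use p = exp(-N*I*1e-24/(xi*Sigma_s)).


p = exp(-N * I * 1e-24 / (xi*Sigma_s))
p = exp(-4.1252e+22 * 11.9 * 1e-24 / 1.81)
p = 0.76245

0.76245


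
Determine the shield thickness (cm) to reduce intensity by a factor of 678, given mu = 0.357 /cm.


x = ln(factor) / mu
x = ln(678) / 0.357
x = 18.261 cm

18.261


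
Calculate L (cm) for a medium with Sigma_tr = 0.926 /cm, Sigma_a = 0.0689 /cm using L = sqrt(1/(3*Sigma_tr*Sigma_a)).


D = 1 / (3 * Sigma_tr) = 1 / (3 * 0.926) = 0.3599712 cm
L = sqrt(D / Sigma_a)
L = sqrt(0.3599712 / 0.0689)
L = 2.2857 cm

2.2857


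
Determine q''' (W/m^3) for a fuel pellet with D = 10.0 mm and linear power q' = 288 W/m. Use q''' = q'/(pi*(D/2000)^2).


r = D / 2 / 1000 = 10.0 / 2 / 1000 = 0.005 m
q''' = q' / (pi * r^2)
q''' = 288 / (pi * 0.005^2)
q''' = 3.6669e+06 W/m^3

3.6669e+06


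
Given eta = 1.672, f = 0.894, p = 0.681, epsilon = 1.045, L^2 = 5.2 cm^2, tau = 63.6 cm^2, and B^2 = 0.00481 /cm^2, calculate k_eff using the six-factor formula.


k_inf = eta*f*p*eps = 1.672*0.894*0.681*1.045 = 1.063744
P_TNL = 1/(1 + L^2*B^2) = 1/(1 + 5.2*0.00481) = 0.9755983
P_FNL = exp(-B^2*tau) = exp(-0.00481*63.6) = 0.7364485
k_eff = k_inf * P_TNL * P_FNL = 1.063744 * 0.9755983 * 0.7364485
k_eff = 0.76428

0.76428


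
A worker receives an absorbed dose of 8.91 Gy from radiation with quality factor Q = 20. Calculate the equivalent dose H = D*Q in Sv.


H = D * Q
H = 8.91 * 20
H = 178.20 Sv

178.20


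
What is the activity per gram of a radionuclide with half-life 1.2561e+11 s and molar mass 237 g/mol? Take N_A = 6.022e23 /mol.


lambda = ln(2) / t_half = ln(2) / 1.2561e+11 = 5.518248e-12 /s
SA = lambda * N_A / M
SA = 5.518248e-12 * 6.022e23 / 237
SA = 1.4021e+10 Bq/g

1.4021e+10


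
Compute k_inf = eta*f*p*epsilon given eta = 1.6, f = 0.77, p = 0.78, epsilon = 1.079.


k_inf = eta * f * p * epsilon
k_inf = 1.6 * 0.77 * 0.78 * 1.079
k_inf = 1.0369

1.0369


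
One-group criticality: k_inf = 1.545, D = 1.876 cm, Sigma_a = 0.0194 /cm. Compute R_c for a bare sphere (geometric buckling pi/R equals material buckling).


L^2 = D / Sigma_a = 1.876 / 0.0194 = 96.70103 cm^2
B_m^2 = (k_inf - 1) / L^2 = (1.545 - 1) / 96.70103 = 0.005635928 /cm^2
For a bare sphere: B_g = pi/R, so R_c = pi / sqrt(B_m^2)
R_c = pi / sqrt(0.005635928) = 41.847 cm

41.847


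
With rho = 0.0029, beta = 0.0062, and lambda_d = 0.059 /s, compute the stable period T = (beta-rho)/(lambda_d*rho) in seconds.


T = (beta - rho) / (lambda_d * rho)
T = (0.0062 - 0.0029) / (0.059 * 0.0029)
T = 19.287 s

19.287


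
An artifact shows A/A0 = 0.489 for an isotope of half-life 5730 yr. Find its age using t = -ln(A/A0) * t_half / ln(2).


lambda = ln(2) / t_half = ln(2) / 5730 = 1.209681e-04 /yr
t = -ln(A/A0) / lambda
t = -ln(0.489) / 1.209681e-04
t = 5913.9 yr

5913.9


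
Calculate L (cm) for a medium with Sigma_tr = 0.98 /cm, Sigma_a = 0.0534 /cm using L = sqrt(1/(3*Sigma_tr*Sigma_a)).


D = 1 / (3 * Sigma_tr) = 1 / (3 * 0.98) = 0.3401361 cm
L = sqrt(D / Sigma_a)
L = sqrt(0.3401361 / 0.0534)
L = 2.5238 cm

2.5238


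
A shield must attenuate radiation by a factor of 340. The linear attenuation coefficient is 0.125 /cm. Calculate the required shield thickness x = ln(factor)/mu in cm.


x = ln(factor) / mu
x = ln(340) / 0.125
x = 46.632 cm

46.632


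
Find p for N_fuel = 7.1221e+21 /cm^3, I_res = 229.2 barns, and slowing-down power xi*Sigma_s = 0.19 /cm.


p = exp(-N * I * 1e-24 / (xi*Sigma_s))
p = exp(-7.1221e+21 * 229.2 * 1e-24 / 0.19)
p = 1.8568e-04

1.8568e-04


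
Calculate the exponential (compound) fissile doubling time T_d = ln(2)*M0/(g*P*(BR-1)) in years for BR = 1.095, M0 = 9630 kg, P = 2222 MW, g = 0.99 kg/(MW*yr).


Breeding gain G = BR - 1 = 1.095 - 1 = 0.095
Fissile production rate = g * P * G = 0.99 * 2222 * 0.095 = 208.9791 kg/yr
T_d = ln(2) * M0 / (g * P * G)
T_d = ln(2) * 9630 / 208.9791 = 31.941 yr

31.941


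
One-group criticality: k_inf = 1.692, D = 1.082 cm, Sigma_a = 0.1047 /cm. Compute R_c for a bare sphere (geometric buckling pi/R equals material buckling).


L^2 = D / Sigma_a = 1.082 / 0.1047 = 10.33429 cm^2
B_m^2 = (k_inf - 1) / L^2 = (1.692 - 1) / 10.33429 = 0.06696154 /cm^2
For a bare sphere: B_g = pi/R, so R_c = pi / sqrt(B_m^2)
R_c = pi / sqrt(0.06696154) = 12.141 cm

12.141


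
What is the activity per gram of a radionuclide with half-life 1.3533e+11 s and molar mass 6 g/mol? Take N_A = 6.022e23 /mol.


lambda = ln(2) / t_half = ln(2) / 1.3533e+11 = 5.121903e-12 /s
SA = lambda * N_A / M
SA = 5.121903e-12 * 6.022e23 / 6
SA = 5.1407e+11 Bq/g

5.1407e+11


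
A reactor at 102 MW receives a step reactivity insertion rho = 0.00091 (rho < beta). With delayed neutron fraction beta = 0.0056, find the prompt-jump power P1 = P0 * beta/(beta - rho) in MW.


P1/P0 = beta / (beta - rho)
P1/P0 = 0.0056 / (0.0056 - 0.00091) = 1.194030
P1 = 102 * 1.194030 = 121.79 MW

121.79


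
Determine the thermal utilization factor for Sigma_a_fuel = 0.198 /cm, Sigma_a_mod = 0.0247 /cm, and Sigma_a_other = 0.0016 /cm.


f = Sigma_a_fuel / (Sigma_a_fuel + Sigma_a_mod + Sigma_a_other)
f = 0.198 / (0.198 + 0.0247 + 0.0016)
f = 0.88275

0.88275


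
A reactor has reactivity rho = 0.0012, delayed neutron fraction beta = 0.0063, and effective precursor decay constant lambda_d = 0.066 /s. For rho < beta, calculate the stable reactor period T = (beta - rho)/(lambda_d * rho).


T = (beta - rho) / (lambda_d * rho)
T = (0.0063 - 0.0012) / (0.066 * 0.0012)
T = 64.394 s

64.394


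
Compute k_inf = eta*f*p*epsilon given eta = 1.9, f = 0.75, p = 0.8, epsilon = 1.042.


k_inf = eta * f * p * epsilon
k_inf = 1.9 * 0.75 * 0.8 * 1.042
k_inf = 1.1879

1.1879


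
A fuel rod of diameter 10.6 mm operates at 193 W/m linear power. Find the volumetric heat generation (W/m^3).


r = D / 2 / 1000 = 10.6 / 2 / 1000 = 0.0053 m
q''' = q' / (pi * r^2)
q''' = 193 / (pi * 0.0053^2)
q''' = 2.1870e+06 W/m^3

2.1870e+06


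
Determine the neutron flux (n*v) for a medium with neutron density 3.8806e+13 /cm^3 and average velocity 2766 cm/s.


phi = n * v
phi = 3.8806e+13 * 2766
phi = 1.0734e+17 /cm^2/s

1.0734e+17


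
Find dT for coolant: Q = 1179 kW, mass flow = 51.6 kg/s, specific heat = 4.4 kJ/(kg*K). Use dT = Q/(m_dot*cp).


dT = Q / (m_dot * cp)
dT = 1179 / (51.6 * 4.4)
dT = 5.1929 C

5.1929


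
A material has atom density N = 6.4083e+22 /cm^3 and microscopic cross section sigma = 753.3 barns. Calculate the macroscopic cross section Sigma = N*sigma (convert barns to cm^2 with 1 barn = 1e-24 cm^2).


Sigma = N * sigma_barns * 1e-24
Sigma = 6.4083e+22 * 753.3 * 1e-24
Sigma = 48.274 /cm

48.274


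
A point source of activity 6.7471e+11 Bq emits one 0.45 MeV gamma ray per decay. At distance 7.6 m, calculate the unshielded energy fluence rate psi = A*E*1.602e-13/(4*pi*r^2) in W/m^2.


psi = A * E * 1.602e-13 / (4*pi*r^2)
psi = 6.7471e+11 * 0.45 * 1.602e-13 / (4*pi*7.6^2)
psi = 6.7012e-05 W/m^2

6.7012e-05


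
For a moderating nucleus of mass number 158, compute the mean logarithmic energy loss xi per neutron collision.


xi = 1 + (A-1)^2/(2A) * ln((A-1)/(A+1))
xi = 1 + (158-1)^2/(2*158) * ln((158-1)/(158 +1))
xi = 0.012605

0.012605


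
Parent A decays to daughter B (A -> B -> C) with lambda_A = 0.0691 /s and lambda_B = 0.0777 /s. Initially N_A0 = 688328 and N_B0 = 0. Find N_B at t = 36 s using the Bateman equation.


N_B(t) = lambda_A * N_A0 / (lambda_B - lambda_A) * [exp(-lambda_A*t) - exp(-lambda_B*t)]
exp(-0.0691*36) = 0.08310919; exp(-0.0777*36) = 0.06098057
N_B = 0.0691 * 688328 / (0.0777 - 0.0691) * (0.08310919 - 0.06098057)
N_B = 122385

122385


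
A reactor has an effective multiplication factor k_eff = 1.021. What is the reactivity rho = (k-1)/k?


rho = (k_eff - 1) / k_eff
rho = (1.021 - 1) / 1.021
rho = 0.020568

0.020568


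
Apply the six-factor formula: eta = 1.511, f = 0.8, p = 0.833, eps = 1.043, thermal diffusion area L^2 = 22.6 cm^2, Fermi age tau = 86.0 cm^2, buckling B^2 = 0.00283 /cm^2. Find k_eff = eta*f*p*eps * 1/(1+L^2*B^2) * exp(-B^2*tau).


k_inf = eta*f*p*eps = 1.511*0.8*0.833*1.043 = 1.050228
P_TNL = 1/(1 + L^2*B^2) = 1/(1 + 22.6*0.00283) = 0.9398867
P_FNL = exp(-B^2*tau) = exp(-0.00283*86.0) = 0.7839735
k_eff = k_inf * P_TNL * P_FNL = 1.050228 * 0.9398867 * 0.7839735
k_eff = 0.77386

0.77386
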